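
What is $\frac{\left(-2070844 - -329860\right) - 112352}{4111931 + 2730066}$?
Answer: $- \frac{1853336}{6841997} \approx -0.27088$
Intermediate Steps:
$\frac{\left(-2070844 - -329860\right) - 112352}{4111931 + 2730066} = \frac{\left(-2070844 + 329860\right) - 112352}{6841997} = \left(-1740984 - 112352\right) \frac{1}{6841997} = \left(-1853336\right) \frac{1}{6841997} = - \frac{1853336}{6841997}$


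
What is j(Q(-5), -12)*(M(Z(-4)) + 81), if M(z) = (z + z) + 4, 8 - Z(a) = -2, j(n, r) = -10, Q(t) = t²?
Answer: -1050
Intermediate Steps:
Z(a) = 10 (Z(a) = 8 - 1*(-2) = 8 + 2 = 10)
M(z) = 4 + 2*z (M(z) = 2*z + 4 = 4 + 2*z)
j(Q(-5), -12)*(M(Z(-4)) + 81) = -10*((4 + 2*10) + 81) = -10*((4 + 20) + 81) = -10*(24 + 81) = -10*105 = -1050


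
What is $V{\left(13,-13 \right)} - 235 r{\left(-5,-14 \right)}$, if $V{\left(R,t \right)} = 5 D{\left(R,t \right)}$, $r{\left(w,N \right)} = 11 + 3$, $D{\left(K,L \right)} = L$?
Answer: $-3355$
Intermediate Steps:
$r{\left(w,N \right)} = 14$
$V{\left(R,t \right)} = 5 t$
$V{\left(13,-13 \right)} - 235 r{\left(-5,-14 \right)} = 5 \left(-13\right) - 3290 = -65 - 3290 = -3355$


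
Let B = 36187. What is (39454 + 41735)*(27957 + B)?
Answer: 5207787216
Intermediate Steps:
(39454 + 41735)*(27957 + B) = (39454 + 41735)*(27957 + 36187) = 81189*64144 = 5207787216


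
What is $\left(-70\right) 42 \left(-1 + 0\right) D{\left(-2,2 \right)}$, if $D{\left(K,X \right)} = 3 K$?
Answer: $-17640$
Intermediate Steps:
$\left(-70\right) 42 \left(-1 + 0\right) D{\left(-2,2 \right)} = \left(-70\right) 42 \left(-1 + 0\right) 3 \left(-2\right) = - 2940 \left(\left(-1\right) \left(-6\right)\right) = \left(-2940\right) 6 = -17640$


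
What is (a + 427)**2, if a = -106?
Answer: 103041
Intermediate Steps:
(a + 427)**2 = (-106 + 427)**2 = 321**2 = 103041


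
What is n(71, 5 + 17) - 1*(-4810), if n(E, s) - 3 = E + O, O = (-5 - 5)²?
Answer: 4984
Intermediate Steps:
O = 100 (O = (-10)² = 100)
n(E, s) = 103 + E (n(E, s) = 3 + (E + 100) = 3 + (100 + E) = 103 + E)
n(71, 5 + 17) - 1*(-4810) = (103 + 71) - 1*(-4810) = 174 + 4810 = 4984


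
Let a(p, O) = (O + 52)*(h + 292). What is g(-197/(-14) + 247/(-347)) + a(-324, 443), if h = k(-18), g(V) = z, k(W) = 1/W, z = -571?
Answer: 287883/2 ≈ 1.4394e+5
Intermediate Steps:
g(V) = -571
h = -1/18 (h = 1/(-18) = -1/18 ≈ -0.055556)
a(p, O) = 136630/9 + 5255*O/18 (a(p, O) = (O + 52)*(-1/18 + 292) = (52 + O)*(5255/18) = 136630/9 + 5255*O/18)
g(-197/(-14) + 247/(-347)) + a(-324, 443) = -571 + (136630/9 + (5255/18)*443) = -571 + (136630/9 + 2327965/18) = -571 + 289025/2 = 287883/2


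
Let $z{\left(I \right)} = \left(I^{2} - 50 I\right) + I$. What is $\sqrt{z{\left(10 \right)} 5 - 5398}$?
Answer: $2 i \sqrt{1837} \approx 85.72 i$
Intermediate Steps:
$z{\left(I \right)} = I^{2} - 49 I$
$\sqrt{z{\left(10 \right)} 5 - 5398} = \sqrt{10 \left(-49 + 10\right) 5 - 5398} = \sqrt{10 \left(-39\right) 5 - 5398} = \sqrt{\left(-390\right) 5 - 5398} = \sqrt{-1950 - 5398} = \sqrt{-7348} = 2 i \sqrt{1837}$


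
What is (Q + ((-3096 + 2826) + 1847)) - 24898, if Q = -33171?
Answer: -56492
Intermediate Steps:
(Q + ((-3096 + 2826) + 1847)) - 24898 = (-33171 + ((-3096 + 2826) + 1847)) - 24898 = (-33171 + (-270 + 1847)) - 24898 = (-33171 + 1577) - 24898 = -31594 - 24898 = -56492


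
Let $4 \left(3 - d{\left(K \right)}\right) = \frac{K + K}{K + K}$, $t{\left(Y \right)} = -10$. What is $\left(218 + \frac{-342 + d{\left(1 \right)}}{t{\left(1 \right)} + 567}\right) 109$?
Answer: $\frac{52793823}{2228} \approx 23696.0$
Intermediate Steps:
$d{\left(K \right)} = \frac{11}{4}$ ($d{\left(K \right)} = 3 - \frac{\left(K + K\right) \frac{1}{K + K}}{4} = 3 - \frac{2 K \frac{1}{2 K}}{4} = 3 - \frac{1}{4} = \frac{11}{4}$)
$\left(218 + \frac{-342 + d{\left(1 \right)}}{t{\left(1 \right)} + 567}\right) 109 = \left(218 + \frac{-342 + \frac{11}{4}}{-10 + 567}\right) 109 = \left(218 - \frac{1357}{4 \cdot 557}\right) 109 = \left(218 - \frac{1357}{2228}\right) 109 = \frac{484347}{2228} \cdot 109 = \frac{52793823}{2228}$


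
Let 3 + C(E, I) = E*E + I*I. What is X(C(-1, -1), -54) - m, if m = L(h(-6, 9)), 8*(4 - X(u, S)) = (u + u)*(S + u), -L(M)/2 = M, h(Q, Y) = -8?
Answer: -103/4 ≈ -25.750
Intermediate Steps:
C(E, I) = -3 + E² + I² (C(E, I) = -3 + (E*E + I*I) = -3 + (E² + I²) = -3 + E² + I²)
L(M) = -2*M
X(u, S) = 4 - u*(S + u)/4 (X(u, S) = 4 - (u + u)*(S + u)/8 = 4 - 2*u*(S + u)/8 = 4 - u*(S + u)/4)
m = 16 (m = -2*(-8) = 16)
X(C(-1, -1), -54) - m = (4 - (-3 + (-1)² + (-1)²)²/4 - ¼*(-54)*(-3 + (-1)² + (-1)²)) - 1*16 = (4 - (-3 + 1 + 1)²/4 - ¼*(-54)*(-3 + 1 + 1)) - 16 = (4 - ¼*(-1)² - ¼*(-54)*(-1)) - 16 = (4 - ¼*1 - 27/2) - 16 = (4 - ¼ - 27/2) - 16 = -39/4 - 16 = -103/4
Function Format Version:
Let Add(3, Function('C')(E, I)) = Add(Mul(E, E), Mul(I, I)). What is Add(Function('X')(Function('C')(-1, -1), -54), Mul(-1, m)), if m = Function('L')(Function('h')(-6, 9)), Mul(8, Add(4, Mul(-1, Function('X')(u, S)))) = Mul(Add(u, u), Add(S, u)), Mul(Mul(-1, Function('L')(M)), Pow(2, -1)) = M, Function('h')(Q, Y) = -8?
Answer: Rational(-103, 4) ≈ -25.750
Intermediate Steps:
Function('C')(E, I) = Add(-3, Pow(E, 2), Pow(I, 2)) (Function('C')(E, I) = Add(-3, Add(Mul(E, E), Mul(I, I))) = Add(-3, Add(Pow(E, 2), Pow(I, 2))) = Add(-3, Pow(E, 2), Pow(I, 2)))
Function('L')(M) = Mul(-2, M)
Function('X')(u, S) = Add(4, Mul(Rational(-1, 4), u, Add(S, u))) (Function('X')(u, S) = Add(4, Mul(Rational(-1, 8), Mul(Add(u, u), Add(S, u)))) = Add(4, Mul(Rational(-1, 8), Mul(Mul(2, u), Add(S, u)))) = Add(4, Mul(Rational(-1, 8), Mul(2, u, Add(S, u)))) = Add(4, Mul(Rational(-1, 4), u, Add(S, u))))
m = 16 (m = Mul(-2, -8) = 16)
Add(Function('X')(Function('C')(-1, -1), -54), Mul(-1, m)) = Add(Add(4, Mul(Rational(-1, 4), Pow(Add(-3, Pow(-1, 2), Pow(-1, 2)), 2)), Mul(Rational(-1, 4), -54, Add(-3, Pow(-1, 2), Pow(-1, 2)))), Mul(-1, 16)) = Add(Add(4, Mul(Rational(-1, 4), Pow(Add(-3, 1, 1), 2)), Mul(Rational(-1, 4), -54, Add(-3, 1, 1))), -16) = Add(Add(4, Mul(Rational(-1, 4), Pow(-1, 2)), Mul(Rational(-1, 4), -54, -1)), -16) = Add(Add(4, Mul(Rational(-1, 4), 1), Rational(-27, 2)), -16) = Add(Add(4, Rational(-1, 4), Rational(-27, 2)), -16) = Add(Rational(-39, 4), -16) = Rational(-103, 4)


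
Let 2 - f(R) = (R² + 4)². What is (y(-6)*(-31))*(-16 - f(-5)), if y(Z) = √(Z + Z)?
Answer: -51026*I*√3 ≈ -88380.0*I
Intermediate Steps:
y(Z) = √2*√Z (y(Z) = √(2*Z) = √2*√Z)
f(R) = 2 - (4 + R²)² (f(R) = 2 - (R² + 4)² = 2 - (4 + R²)²)
(y(-6)*(-31))*(-16 - f(-5)) = ((√2*√(-6))*(-31))*(-16 - (2 - (4 + (-5)²)²)) = ((√2*(I*√6))*(-31))*(-16 - (2 - (4 + 25)²)) = ((2*I*√3)*(-31))*(-16 - (2 - 1*29²)) = (-62*I*√3)*(-16 - (2 - 1*841)) = (-62*I*√3)*(-16 - (2 - 841)) = (-62*I*√3)*(-16 - 1*(-839)) = (-62*I*√3)*(-16 + 839) = -62*I*√3*823 = -51026*I*√3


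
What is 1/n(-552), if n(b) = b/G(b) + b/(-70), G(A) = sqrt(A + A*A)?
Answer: 19285/149626 + 1225*sqrt(76038)/20648388 ≈ 0.14525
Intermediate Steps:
G(A) = sqrt(A + A**2)
n(b) = -b/70 + b/sqrt(b*(1 + b)) (n(b) = b/(sqrt(b*(1 + b))) + b/(-70) = b/sqrt(b*(1 + b)) + b*(-1/70) = b/sqrt(b*(1 + b)) - b/70 = -b/70 + b/sqrt(b*(1 + b)))
1/n(-552) = 1/(-1/70*(-552) - 552/sqrt(-552 + (-552)**2)) = 1/(276/35 - 552/sqrt(-552 + 304704)) = 1/(276/35 - 2*sqrt(76038)/551)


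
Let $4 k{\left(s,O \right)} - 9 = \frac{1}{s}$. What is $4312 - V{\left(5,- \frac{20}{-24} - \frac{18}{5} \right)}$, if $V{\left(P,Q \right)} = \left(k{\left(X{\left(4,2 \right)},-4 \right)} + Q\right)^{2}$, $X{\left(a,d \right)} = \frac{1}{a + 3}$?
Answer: $\frac{3879431}{900} \approx 4310.5$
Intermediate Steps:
$X{\left(a,d \right)} = \frac{1}{3 + a}$
$k{\left(s,O \right)} = \frac{9}{4} + \frac{1}{4 s}$
$V{\left(P,Q \right)} = \left(4 + Q\right)^{2}$ ($V{\left(P,Q \right)} = \left(\frac{1 + \frac{9}{3 + 4}}{4 \frac{1}{3 + 4}} + Q\right)^{2} = \left(\frac{1 + \frac{9}{7}}{4 \cdot \frac{1}{7}} + Q\right)^{2} = \left(\frac{\frac{1}{\frac{1}{7}} \left(1 + 9 \cdot \frac{1}{7}\right)}{4} + Q\right)^{2} = \left(\frac{1}{4} \cdot 7 \left(1 + \frac{9}{7}\right) + Q\right)^{2} = \left(\frac{1}{4} \cdot 7 \cdot \frac{16}{7} + Q\right)^{2} = \left(4 + Q\right)^{2}$)
$4312 - V{\left(5,- \frac{20}{-24} - \frac{18}{5} \right)} = 4312 - \left(4 - \left(- \frac{5}{6} + \frac{18}{5}\right)\right)^{2} = 4312 - \left(4 - \frac{83}{30}\right)^{2} = 4312 - \left(\frac{37}{30}\right)^{2} = 4312 - \frac{1369}{900} = \frac{3879431}{900}$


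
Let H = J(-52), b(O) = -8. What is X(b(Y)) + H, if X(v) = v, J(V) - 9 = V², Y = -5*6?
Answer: 2705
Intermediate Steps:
Y = -30
J(V) = 9 + V²
H = 2713 (H = 9 + (-52)² = 9 + 2704 = 2713)
X(b(Y)) + H = -8 + 2713 = 2705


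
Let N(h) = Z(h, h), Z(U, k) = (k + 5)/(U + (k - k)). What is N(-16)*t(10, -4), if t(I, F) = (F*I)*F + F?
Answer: 429/4 ≈ 107.25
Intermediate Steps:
t(I, F) = F + I*F² (t(I, F) = I*F² + F = F + I*F²)
Z(U, k) = (5 + k)/U (Z(U, k) = (5 + k)/(U + 0) = (5 + k)/U)
N(h) = (5 + h)/h
N(-16)*t(10, -4) = ((5 - 16)/(-16))*(-4*(1 - 4*10)) = (-1/16*(-11))*(-4*(1 - 40)) = 11*(-4*(-39))/16 = (11/16)*156 = 429/4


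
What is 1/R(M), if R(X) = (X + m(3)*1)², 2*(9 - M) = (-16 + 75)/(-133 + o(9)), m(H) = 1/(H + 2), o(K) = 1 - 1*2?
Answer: 1795600/159340129 ≈ 0.011269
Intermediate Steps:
o(K) = -1 (o(K) = 1 - 2 = -1)
m(H) = 1/(2 + H)
M = 2471/268 (M = 9 - (-16 + 75)/(2*(-133 - 1)) = 9 - 59/(2*(-134)) = 9 - 59*(-1)/(2*134) = 9 - ½*(-59/134) = 9 + 59/268 = 2471/268 ≈ 9.2202)
R(X) = (⅕ + X)² (R(X) = (X + 1/(2 + 3))² = (X + 1/5)² = (X + (⅕)*1)² = (X + ⅕)² = (⅕ + X)²)
1/R(M) = 1/((1 + 5*(2471/268))²/25) = 1/((1 + 12355/268)²/25) = 1/((12623/268)²/25) = 1/((1/25)*(159340129/71824)) = 1/(159340129/1795600) = 1795600/159340129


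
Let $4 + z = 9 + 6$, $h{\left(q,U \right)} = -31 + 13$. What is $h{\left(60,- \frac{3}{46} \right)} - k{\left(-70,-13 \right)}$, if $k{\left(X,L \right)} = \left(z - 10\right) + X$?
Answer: $51$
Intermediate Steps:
$h{\left(q,U \right)} = -18$
$z = 11$ ($z = -4 + \left(9 + 6\right) = -4 + 15 = 11$)
$k{\left(X,L \right)} = 1 + X$ ($k{\left(X,L \right)} = \left(11 - 10\right) + X = 1 + X$)
$h{\left(60,- \frac{3}{46} \right)} - k{\left(-70,-13 \right)} = -18 - \left(1 - 70\right) = -18 - -69 = -18 + 69 = 51$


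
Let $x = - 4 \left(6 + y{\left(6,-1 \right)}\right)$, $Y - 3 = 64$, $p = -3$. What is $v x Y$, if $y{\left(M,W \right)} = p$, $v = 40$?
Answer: $-32160$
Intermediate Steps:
$Y = 67$ ($Y = 3 + 64 = 67$)
$y{\left(M,W \right)} = -3$
$x = -12$ ($x = - 4 \left(6 - 3\right) = \left(-4\right) 3 = -12$)
$v x Y = 40 \left(-12\right) 67 = \left(-480\right) 67 = -32160$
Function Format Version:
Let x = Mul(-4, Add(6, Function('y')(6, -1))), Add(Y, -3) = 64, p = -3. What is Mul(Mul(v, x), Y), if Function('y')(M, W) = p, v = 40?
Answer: -32160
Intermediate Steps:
Y = 67 (Y = Add(3, 64) = 67)
Function('y')(M, W) = -3
x = -12 (x = Mul(-4, Add(6, -3)) = Mul(-4, 3) = -12)
Mul(Mul(v, x), Y) = Mul(Mul(40, -12), 67) = Mul(-480, 67) = -32160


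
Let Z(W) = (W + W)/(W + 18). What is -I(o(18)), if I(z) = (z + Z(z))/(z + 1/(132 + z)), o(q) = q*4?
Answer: -75072/73445 ≈ -1.0222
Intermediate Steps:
Z(W) = 2*W/(18 + W) (Z(W) = (2*W)/(18 + W) = 2*W/(18 + W))
o(q) = 4*q
I(z) = (z + 2*z/(18 + z))/(z + 1/(132 + z))
-I(o(18)) = -4*18*(2640 + (4*18)**2 + 152*(4*18))/(18 + (4*18)**3 + 150*(4*18)**2 + 2377*(4*18)) = -72*(2640 + 72**2 + 152*72)/(18 + 72**3 + 150*72**2 + 2377*72) = -72*(2640 + 5184 + 10944)/(18 + 373248 + 150*5184 + 171144) = -72*18768/(18 + 373248 + 777600 + 171144) = -72*18768/1322010 = -1*75072/73445 = -75072/73445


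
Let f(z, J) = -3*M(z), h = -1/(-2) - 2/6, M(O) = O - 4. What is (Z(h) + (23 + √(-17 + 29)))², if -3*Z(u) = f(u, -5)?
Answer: 13657/36 + 230*√3/3 ≈ 512.15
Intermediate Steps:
M(O) = -4 + O
h = ⅙ (h = -1*(-½) - 2*⅙ = ½ - ⅓ = ⅙ ≈ 0.16667)
f(z, J) = 12 - 3*z (f(z, J) = -3*(-4 + z) = 12 - 3*z)
Z(u) = -4 + u (Z(u) = -(12 - 3*u)/3 = -4 + u)
(Z(h) + (23 + √(-17 + 29)))² = ((-4 + ⅙) + (23 + √(-17 + 29)))² = (-23/6 + (23 + √12))² = (-23/6 + (23 + 2*√3))² = (115/6 + 2*√3)²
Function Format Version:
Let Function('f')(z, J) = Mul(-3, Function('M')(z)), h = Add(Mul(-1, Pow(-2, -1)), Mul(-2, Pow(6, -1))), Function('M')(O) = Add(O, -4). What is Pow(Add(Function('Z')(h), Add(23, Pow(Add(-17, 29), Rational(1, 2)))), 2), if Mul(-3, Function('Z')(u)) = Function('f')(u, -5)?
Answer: Add(Rational(13657, 36), Mul(Rational(230, 3), Pow(3, Rational(1, 2)))) ≈ 512.15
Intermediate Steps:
Function('M')(O) = Add(-4, O)
h = Rational(1, 6) (h = Add(Mul(-1, Rational(-1, 2)), Mul(-2, Rational(1, 6))) = Add(Rational(1, 2), Rational(-1, 3)) = Rational(1, 6) ≈ 0.16667)
Function('f')(z, J) = Add(12, Mul(-3, z)) (Function('f')(z, J) = Mul(-3, Add(-4, z)) = Add(12, Mul(-3, z)))
Function('Z')(u) = Add(-4, u) (Function('Z')(u) = Mul(Rational(-1, 3), Add(12, Mul(-3, u))) = Add(-4, u))
Pow(Add(Function('Z')(h), Add(23, Pow(Add(-17, 29), Rational(1, 2)))), 2) = Pow(Add(Add(-4, Rational(1, 6)), Add(23, Pow(Add(-17, 29), Rational(1, 2)))), 2) = Pow(Add(Rational(-23, 6), Add(23, Pow(12, Rational(1, 2)))), 2) = Pow(Add(Rational(-23, 6), Add(23, Mul(2, Pow(3, Rational(1, 2))))), 2) = Pow(Add(Rational(115, 6), Mul(2, Pow(3, Rational(1, 2)))), 2)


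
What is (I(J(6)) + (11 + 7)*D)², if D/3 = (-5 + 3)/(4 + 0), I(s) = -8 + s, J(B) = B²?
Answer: 1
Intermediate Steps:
D = -3/2 (D = 3*((-5 + 3)/(4 + 0)) = 3*(-2/4) = 3*(-2*¼) = 3*(-½) = -3/2 ≈ -1.5000)
(I(J(6)) + (11 + 7)*D)² = ((-8 + 6²) + (11 + 7)*(-3/2))² = ((-8 + 36) + 18*(-3/2))² = (28 - 27)² = 1² = 1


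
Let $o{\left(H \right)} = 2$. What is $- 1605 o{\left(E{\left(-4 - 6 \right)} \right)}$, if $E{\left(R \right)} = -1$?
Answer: $-3210$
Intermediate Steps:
$- 1605 o{\left(E{\left(-4 - 6 \right)} \right)} = \left(-1605\right) 2 = -3210$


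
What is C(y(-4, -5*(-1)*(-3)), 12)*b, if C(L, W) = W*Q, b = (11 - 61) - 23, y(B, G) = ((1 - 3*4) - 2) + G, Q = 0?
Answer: 0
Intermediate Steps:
y(B, G) = -13 + G (y(B, G) = ((1 - 12) - 2) + G = (-11 - 2) + G = -13 + G)
b = -73 (b = -50 - 23 = -73)
C(L, W) = 0 (C(L, W) = W*0 = 0)
C(y(-4, -5*(-1)*(-3)), 12)*b = 0*(-73) = 0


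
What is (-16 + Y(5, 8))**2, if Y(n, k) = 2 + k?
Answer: 36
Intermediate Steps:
(-16 + Y(5, 8))**2 = (-16 + (2 + 8))**2 = (-16 + 10)**2 = (-6)**2 = 36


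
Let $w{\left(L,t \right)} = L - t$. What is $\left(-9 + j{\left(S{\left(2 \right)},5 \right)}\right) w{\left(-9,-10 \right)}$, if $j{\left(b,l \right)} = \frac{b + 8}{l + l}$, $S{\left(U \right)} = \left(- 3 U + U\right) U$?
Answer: $-9$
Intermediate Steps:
$S{\left(U \right)} = - 2 U^{2}$ ($S{\left(U \right)} = - 2 U U = - 2 U^{2}$)
$j{\left(b,l \right)} = \frac{8 + b}{2 l}$
$\left(-9 + j{\left(S{\left(2 \right)},5 \right)}\right) w{\left(-9,-10 \right)} = \left(-9 + \frac{8 - 2 \cdot 2^{2}}{2 \cdot 5}\right) \left(-9 - -10\right) = \left(-9 + \frac{1}{2} \cdot \frac{1}{5} \left(8 - 8\right)\right) \left(-9 + 10\right) = \left(-9 + \frac{1}{2} \cdot \frac{1}{5} \left(8 - 8\right)\right) 1 = \left(-9 + \frac{1}{2} \cdot \frac{1}{5} \cdot 0\right) 1 = \left(-9 + 0\right) 1 = \left(-9\right) 1 = -9$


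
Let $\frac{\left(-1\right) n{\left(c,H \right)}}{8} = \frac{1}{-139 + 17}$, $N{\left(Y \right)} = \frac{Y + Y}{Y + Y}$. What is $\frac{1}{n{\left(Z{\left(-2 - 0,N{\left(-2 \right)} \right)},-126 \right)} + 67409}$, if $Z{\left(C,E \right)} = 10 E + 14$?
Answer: $\frac{61}{4111953} \approx 1.4835 \cdot 10^{-5}$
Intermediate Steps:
$N{\left(Y \right)} = 1$ ($N{\left(Y \right)} = \frac{2 Y}{2 Y} = 2 Y \frac{1}{2 Y} = 1$)
$Z{\left(C,E \right)} = 14 + 10 E$
$n{\left(c,H \right)} = \frac{4}{61}$ ($n{\left(c,H \right)} = - \frac{8}{-139 + 17} = - \frac{8}{-122} = \left(-8\right) \left(- \frac{1}{122}\right) = \frac{4}{61}$)
$\frac{1}{n{\left(Z{\left(-2 - 0,N{\left(-2 \right)} \right)},-126 \right)} + 67409} = \frac{1}{\frac{4}{61} + 67409} = \frac{1}{\frac{4111953}{61}} = \frac{61}{4111953}$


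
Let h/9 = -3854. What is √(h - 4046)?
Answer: 2*I*√9683 ≈ 196.8*I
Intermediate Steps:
h = -34686 (h = 9*(-3854) = -34686)
√(h - 4046) = √(-34686 - 4046) = √(-38732) = 2*I*√9683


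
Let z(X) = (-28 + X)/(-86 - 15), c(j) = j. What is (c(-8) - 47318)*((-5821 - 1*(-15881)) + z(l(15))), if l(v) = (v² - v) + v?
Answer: -48076732338/101 ≈ -4.7601e+8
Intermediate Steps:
l(v) = v²
z(X) = 28/101 - X/101 (z(X) = (-28 + X)/(-101) = (-28 + X)*(-1/101) = 28/101 - X/101)
(c(-8) - 47318)*((-5821 - 1*(-15881)) + z(l(15))) = (-8 - 47318)*((-5821 - 1*(-15881)) + (28/101 - 1/101*15²)) = -47326*((-5821 + 15881) + (28/101 - 1/101*225)) = -47326*(10060 + (28/101 - 225/101)) = -47326*(10060 - 197/101) = -47326*1015863/101 = -48076732338/101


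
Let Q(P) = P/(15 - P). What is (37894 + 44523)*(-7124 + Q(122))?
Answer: -62833896630/107 ≈ -5.8723e+8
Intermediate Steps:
(37894 + 44523)*(-7124 + Q(122)) = (37894 + 44523)*(-7124 - 1*122/(-15 + 122)) = 82417*(-7124 - 1*122/107) = 82417*(-7124 - 1*122*1/107) = 82417*(-7124 - 122/107) = 82417*(-762390/107) = -62833896630/107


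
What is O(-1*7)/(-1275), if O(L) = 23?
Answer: -23/1275 ≈ -0.018039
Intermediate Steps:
O(-1*7)/(-1275) = 23/(-1275) = 23*(-1/1275) = -23/1275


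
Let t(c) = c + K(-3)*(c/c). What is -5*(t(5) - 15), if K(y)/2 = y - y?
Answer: 50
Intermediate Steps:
K(y) = 0 (K(y) = 2*(y - y) = 2*0 = 0)
t(c) = c (t(c) = c + 0*(c/c) = c + 0*1 = c + 0 = c)
-5*(t(5) - 15) = -5*(5 - 15) = -5*(-10) = 50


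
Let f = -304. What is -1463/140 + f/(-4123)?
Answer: -45033/4340 ≈ -10.376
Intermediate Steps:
-1463/140 + f/(-4123) = -1463/140 - 304/(-4123) = -1463*1/140 - 304*(-1/4123) = -209/20 + 16/217 = -45033/4340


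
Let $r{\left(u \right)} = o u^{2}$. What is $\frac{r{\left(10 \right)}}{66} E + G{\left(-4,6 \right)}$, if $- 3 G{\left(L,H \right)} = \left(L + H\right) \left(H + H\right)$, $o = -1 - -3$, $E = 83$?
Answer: $\frac{8036}{33} \approx 243.52$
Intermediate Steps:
$o = 2$ ($o = -1 + 3 = 2$)
$r{\left(u \right)} = 2 u^{2}$
$G{\left(L,H \right)} = - \frac{2 H \left(H + L\right)}{3}$ ($G{\left(L,H \right)} = - \frac{\left(L + H\right) \left(H + H\right)}{3} = - \frac{\left(H + L\right) 2 H}{3} = - \frac{2 H \left(H + L\right)}{3}$)
$\frac{r{\left(10 \right)}}{66} E + G{\left(-4,6 \right)} = \frac{2 \cdot 10^{2}}{66} \cdot 83 - 4 \left(6 - 4\right) = 2 \cdot 100 \cdot \frac{1}{66} \cdot 83 - 4 \cdot 2 = 200 \cdot \frac{1}{66} \cdot 83 - 8 = \frac{100}{33} \cdot 83 - 8 = \frac{8300}{33} - 8 = \frac{8036}{33}$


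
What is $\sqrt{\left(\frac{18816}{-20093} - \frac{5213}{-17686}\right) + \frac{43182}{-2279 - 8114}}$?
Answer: $\frac{i \sqrt{65428141144135630542344938}}{3693306345614} \approx 2.1901 i$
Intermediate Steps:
$\sqrt{\left(\frac{18816}{-20093} - \frac{5213}{-17686}\right) + \frac{43182}{-2279 - 8114}} = \sqrt{\left(18816 \left(- \frac{1}{20093}\right) - - \frac{5213}{17686}\right) + \frac{43182}{-10393}} = \sqrt{\left(- \frac{18816}{20093} + \frac{5213}{17686}\right) + 43182 \left(- \frac{1}{10393}\right)} = \sqrt{- \frac{228034967}{355364798} - \frac{43182}{10393}} = \sqrt{- \frac{17715330119267}{3693306345614}} = \frac{i \sqrt{65428141144135630542344938}}{3693306345614}$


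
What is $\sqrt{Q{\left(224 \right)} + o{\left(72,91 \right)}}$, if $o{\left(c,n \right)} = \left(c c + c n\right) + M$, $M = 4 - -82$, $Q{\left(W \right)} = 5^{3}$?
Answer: $\sqrt{11947} \approx 109.3$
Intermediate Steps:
$Q{\left(W \right)} = 125$
$M = 86$ ($M = 4 + 82 = 86$)
$o{\left(c,n \right)} = 86 + c^{2} + c n$ ($o{\left(c,n \right)} = \left(c c + c n\right) + 86 = \left(c^{2} + c n\right) + 86 = 86 + c^{2} + c n$)
$\sqrt{Q{\left(224 \right)} + o{\left(72,91 \right)}} = \sqrt{125 + \left(86 + 72^{2} + 72 \cdot 91\right)} = \sqrt{125 + \left(86 + 5184 + 6552\right)} = \sqrt{125 + 11822} = \sqrt{11947}$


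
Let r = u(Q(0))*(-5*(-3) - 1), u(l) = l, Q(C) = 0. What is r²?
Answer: 0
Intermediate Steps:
r = 0 (r = 0*(-5*(-3) - 1) = 0*(15 - 1) = 0*14 = 0)
r² = 0² = 0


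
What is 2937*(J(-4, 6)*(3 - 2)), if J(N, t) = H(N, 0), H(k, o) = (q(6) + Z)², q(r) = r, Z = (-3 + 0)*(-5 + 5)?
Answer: 105732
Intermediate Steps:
Z = 0 (Z = -3*0 = 0)
H(k, o) = 36 (H(k, o) = (6 + 0)² = 6² = 36)
J(N, t) = 36
2937*(J(-4, 6)*(3 - 2)) = 2937*(36*(3 - 2)) = 2937*(36*1) = 2937*36 = 105732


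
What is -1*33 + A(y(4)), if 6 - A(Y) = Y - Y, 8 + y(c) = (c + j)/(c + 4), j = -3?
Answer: -27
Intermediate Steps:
y(c) = -8 + (-3 + c)/(4 + c) (y(c) = -8 + (c - 3)/(c + 4) = -8 + (-3 + c)/(4 + c))
A(Y) = 6 (A(Y) = 6 - (Y - Y) = 6 - 1*0 = 6 + 0 = 6)
-1*33 + A(y(4)) = -1*33 + 6 = -33 + 6 = -27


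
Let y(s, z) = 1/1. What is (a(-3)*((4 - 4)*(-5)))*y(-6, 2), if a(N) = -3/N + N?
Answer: 0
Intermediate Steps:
y(s, z) = 1
a(N) = N - 3/N
(a(-3)*((4 - 4)*(-5)))*y(-6, 2) = ((-3 - 3/(-3))*((4 - 4)*(-5)))*1 = ((-3 - 3*(-⅓))*(0*(-5)))*1 = ((-3 + 1)*0)*1 = -2*0*1 = 0*1 = 0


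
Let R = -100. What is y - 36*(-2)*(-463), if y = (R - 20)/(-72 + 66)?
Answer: -33316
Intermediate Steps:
y = 20 (y = (-100 - 20)/(-72 + 66) = -120/(-6) = -120*(-⅙) = 20)
y - 36*(-2)*(-463) = 20 - 36*(-2)*(-463) = 20 + 72*(-463) = 20 - 33336 = -33316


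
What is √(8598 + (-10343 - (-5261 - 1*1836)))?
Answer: 2*√1338 ≈ 73.157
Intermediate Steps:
√(8598 + (-10343 - (-5261 - 1*1836))) = √(8598 + (-10343 - (-5261 - 1836))) = √(8598 + (-10343 - 1*(-7097))) = √(8598 + (-10343 + 7097)) = √(8598 - 3246) = √5352 = 2*√1338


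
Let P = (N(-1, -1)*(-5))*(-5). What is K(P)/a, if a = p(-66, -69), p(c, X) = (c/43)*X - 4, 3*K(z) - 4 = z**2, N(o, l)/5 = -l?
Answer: 672047/13146 ≈ 51.122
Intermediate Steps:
N(o, l) = -5*l (N(o, l) = 5*(-l) = -5*l)
P = 125 (P = (-5*(-1)*(-5))*(-5) = (5*(-5))*(-5) = -25*(-5) = 125)
K(z) = 4/3 + z**2/3
p(c, X) = -4 + X*c/43 (p(c, X) = (c/43)*X - 4 = X*c/43 - 4 = -4 + X*c/43)
a = 4382/43 (a = -4 + (1/43)*(-69)*(-66) = -4 + 4554/43 = 4382/43 ≈ 101.91)
K(P)/a = (4/3 + (1/3)*125**2)/(4382/43) = (4/3 + (1/3)*15625)*(43/4382) = (4/3 + 15625/3)*(43/4382) = (15629/3)*(43/4382) = 672047/13146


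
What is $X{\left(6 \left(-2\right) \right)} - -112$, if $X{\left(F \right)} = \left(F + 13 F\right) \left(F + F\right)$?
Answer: $4144$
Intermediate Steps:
$X{\left(F \right)} = 28 F^{2}$ ($X{\left(F \right)} = 14 F 2 F = 28 F^{2}$)
$X{\left(6 \left(-2\right) \right)} - -112 = 28 \left(6 \left(-2\right)\right)^{2} - -112 = 28 \left(-12\right)^{2} + 112 = 28 \cdot 144 + 112 = 4032 + 112 = 4144$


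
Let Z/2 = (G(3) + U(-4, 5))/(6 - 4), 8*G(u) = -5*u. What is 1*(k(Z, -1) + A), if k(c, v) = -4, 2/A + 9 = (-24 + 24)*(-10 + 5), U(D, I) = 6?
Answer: -38/9 ≈ -4.2222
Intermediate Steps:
G(u) = -5*u/8 (G(u) = (-5*u)/8 = -5*u/8)
Z = 33/8 (Z = 2*((-5/8*3 + 6)/(6 - 4)) = 2*((-15/8 + 6)/2) = 2*((33/8)*(½)) = 2*(33/16) = 33/8 ≈ 4.1250)
A = -2/9 (A = 2/(-9 + (-24 + 24)*(-10 + 5)) = 2/(-9 + 0*(-5)) = 2/(-9 + 0) = 2/(-9) = 2*(-⅑) = -2/9 ≈ -0.22222)
1*(k(Z, -1) + A) = 1*(-4 - 2/9) = 1*(-38/9) = -38/9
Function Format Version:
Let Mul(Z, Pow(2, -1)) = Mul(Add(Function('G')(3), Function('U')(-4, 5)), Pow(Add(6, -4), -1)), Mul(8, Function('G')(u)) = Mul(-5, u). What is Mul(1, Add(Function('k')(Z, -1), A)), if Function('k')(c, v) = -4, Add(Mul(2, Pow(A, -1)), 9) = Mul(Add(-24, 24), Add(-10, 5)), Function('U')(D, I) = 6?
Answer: Rational(-38, 9) ≈ -4.2222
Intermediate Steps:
Function('G')(u) = Mul(Rational(-5, 8), u) (Function('G')(u) = Mul(Rational(1, 8), Mul(-5, u)) = Mul(Rational(-5, 8), u))
Z = Rational(33, 8) (Z = Mul(2, Mul(Add(Mul(Rational(-5, 8), 3), 6), Pow(Add(6, -4), -1))) = Mul(2, Mul(Add(Rational(-15, 8), 6), Pow(2, -1))) = Mul(2, Mul(Rational(33, 8), Rational(1, 2))) = Mul(2, Rational(33, 16)) = Rational(33, 8) ≈ 4.1250)
A = Rational(-2, 9) (A = Mul(2, Pow(Add(-9, Mul(Add(-24, 24), Add(-10, 5))), -1)) = Mul(2, Pow(Add(-9, Mul(0, -5)), -1)) = Mul(2, Pow(Add(-9, 0), -1)) = Mul(2, Pow(-9, -1)) = Mul(2, Rational(-1, 9)) = Rational(-2, 9) ≈ -0.22222)
Mul(1, Add(Function('k')(Z, -1), A)) = Mul(1, Add(-4, Rational(-2, 9))) = Mul(1, Rational(-38, 9)) = Rational(-38, 9)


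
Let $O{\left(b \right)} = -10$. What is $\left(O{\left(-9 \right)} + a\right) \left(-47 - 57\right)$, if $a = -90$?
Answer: $10400$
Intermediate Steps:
$\left(O{\left(-9 \right)} + a\right) \left(-47 - 57\right) = \left(-10 - 90\right) \left(-47 - 57\right) = - 100 \left(-47 - 57\right) = \left(-100\right) \left(-104\right) = 10400$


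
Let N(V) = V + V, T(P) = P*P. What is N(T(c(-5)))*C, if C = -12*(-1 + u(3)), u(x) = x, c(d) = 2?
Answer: -192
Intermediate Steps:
T(P) = P²
N(V) = 2*V
C = -24 (C = -12*(-1 + 3) = -12*2 = -24)
N(T(c(-5)))*C = (2*2²)*(-24) = (2*4)*(-24) = 8*(-24) = -192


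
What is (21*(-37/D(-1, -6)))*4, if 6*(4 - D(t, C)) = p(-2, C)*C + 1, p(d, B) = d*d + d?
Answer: -2664/5 ≈ -532.80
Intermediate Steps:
p(d, B) = d + d² (p(d, B) = d² + d = d + d²)
D(t, C) = 23/6 - C/3 (D(t, C) = 4 - ((-2*(1 - 2))*C + 1)/6 = 4 - ((-2*(-1))*C + 1)/6 = 4 - (2*C + 1)/6 = 4 - (1 + 2*C)/6 = 4 + (-⅙ - C/3) = 23/6 - C/3)
(21*(-37/D(-1, -6)))*4 = (21*(-37/(23/6 - ⅓*(-6))))*4 = (21*(-37/(23/6 + 2)))*4 = (21*(-37/35/6))*4 = (21*(-37*6/35))*4 = (21*(-222/35))*4 = -666/5*4 = -2664/5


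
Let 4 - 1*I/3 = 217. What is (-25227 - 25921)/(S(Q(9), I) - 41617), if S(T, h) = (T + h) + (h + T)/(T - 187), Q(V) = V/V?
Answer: 1189191/982349 ≈ 1.2106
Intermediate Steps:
I = -639 (I = 12 - 3*217 = 12 - 651 = -639)
Q(V) = 1
S(T, h) = T + h + (T + h)/(-187 + T) (S(T, h) = (T + h) + (T + h)/(-187 + T) = T + h + (T + h)/(-187 + T))
(-25227 - 25921)/(S(Q(9), I) - 41617) = (-25227 - 25921)/((1**2 - 186*1 - 186*(-639) + 1*(-639))/(-187 + 1) - 41617) = -51148/((1 - 186 + 118854 - 639)/(-186) - 41617) = -51148/(-1/186*118030 - 41617) = -51148/(-59015/93 - 41617) = -51148/(-3929396/93) = -51148*(-93/3929396) = 1189191/982349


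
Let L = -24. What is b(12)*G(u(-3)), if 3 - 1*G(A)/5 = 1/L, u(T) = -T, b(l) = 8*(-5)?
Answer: -1825/3 ≈ -608.33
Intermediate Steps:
b(l) = -40
G(A) = 365/24 (G(A) = 15 - 5/(-24) = 15 - 5*(-1/24) = 15 + 5/24 = 365/24)
b(12)*G(u(-3)) = -40*365/24 = -1825/3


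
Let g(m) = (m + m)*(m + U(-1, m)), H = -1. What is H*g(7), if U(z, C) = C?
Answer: -196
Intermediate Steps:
g(m) = 4*m**2 (g(m) = (m + m)*(m + m) = (2*m)*(2*m) = 4*m**2)
H*g(7) = -4*7**2 = -4*49 = -1*196 = -196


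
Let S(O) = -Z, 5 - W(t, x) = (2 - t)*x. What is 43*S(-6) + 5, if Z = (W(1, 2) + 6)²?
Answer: -3478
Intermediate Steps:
W(t, x) = 5 - x*(2 - t) (W(t, x) = 5 - (2 - t)*x = 5 - x*(2 - t))
Z = 81 (Z = ((5 - 2*2 + 1*2) + 6)² = ((5 - 4 + 2) + 6)² = (3 + 6)² = 9² = 81)
S(O) = -81 (S(O) = -1*81 = -81)
43*S(-6) + 5 = 43*(-81) + 5 = -3483 + 5 = -3478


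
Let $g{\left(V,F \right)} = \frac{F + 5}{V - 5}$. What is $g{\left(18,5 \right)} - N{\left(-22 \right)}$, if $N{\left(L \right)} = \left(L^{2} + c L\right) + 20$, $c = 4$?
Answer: $- \frac{5398}{13} \approx -415.23$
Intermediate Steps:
$N{\left(L \right)} = 20 + L^{2} + 4 L$ ($N{\left(L \right)} = \left(L^{2} + 4 L\right) + 20 = 20 + L^{2} + 4 L$)
$g{\left(V,F \right)} = \frac{5 + F}{-5 + V}$
$g{\left(18,5 \right)} - N{\left(-22 \right)} = \frac{5 + 5}{-5 + 18} - \left(20 + \left(-22\right)^{2} + 4 \left(-22\right)\right) = \frac{1}{13} \cdot 10 - \left(20 + 484 - 88\right) = \frac{1}{13} \cdot 10 - 416 = \frac{10}{13} - 416 = - \frac{5398}{13}$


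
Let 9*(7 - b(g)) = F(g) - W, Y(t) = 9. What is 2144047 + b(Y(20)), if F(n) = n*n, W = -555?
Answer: 6431950/3 ≈ 2.1440e+6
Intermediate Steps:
F(n) = n**2
b(g) = -164/3 - g**2/9 (b(g) = 7 - (g**2 - 1*(-555))/9 = 7 - (g**2 + 555)/9 = 7 - (555 + g**2)/9 = 7 + (-185/3 - g**2/9) = -164/3 - g**2/9)
2144047 + b(Y(20)) = 2144047 + (-164/3 - 1/9*9**2) = 2144047 + (-164/3 - 1/9*81) = 2144047 + (-164/3 - 9) = 2144047 - 191/3 = 6431950/3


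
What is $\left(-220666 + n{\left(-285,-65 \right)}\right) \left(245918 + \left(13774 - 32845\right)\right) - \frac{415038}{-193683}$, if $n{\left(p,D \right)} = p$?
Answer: $- \frac{3235931057779471}{64561} \approx -5.0122 \cdot 10^{10}$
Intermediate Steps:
$\left(-220666 + n{\left(-285,-65 \right)}\right) \left(245918 + \left(13774 - 32845\right)\right) - \frac{415038}{-193683} = \left(-220666 - 285\right) \left(245918 + \left(13774 - 32845\right)\right) - \frac{415038}{-193683} = - 220951 \left(245918 + \left(13774 - 32845\right)\right) - - \frac{138346}{64561} = - 220951 \left(245918 - 19071\right) + \frac{138346}{64561} = \left(-220951\right) 226847 + \frac{138346}{64561} = -50122071497 + \frac{138346}{64561} = - \frac{3235931057779471}{64561}$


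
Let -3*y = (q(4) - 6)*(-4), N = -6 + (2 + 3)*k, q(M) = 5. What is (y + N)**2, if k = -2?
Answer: 2704/9 ≈ 300.44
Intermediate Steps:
N = -16 (N = -6 + (2 + 3)*(-2) = -6 + 5*(-2) = -6 - 10 = -16)
y = -4/3 (y = -(5 - 6)*(-4)/3 = -(-1)*(-4)/3 = -1/3*4 = -4/3 ≈ -1.3333)
(y + N)**2 = (-4/3 - 16)**2 = (-52/3)**2 = 2704/9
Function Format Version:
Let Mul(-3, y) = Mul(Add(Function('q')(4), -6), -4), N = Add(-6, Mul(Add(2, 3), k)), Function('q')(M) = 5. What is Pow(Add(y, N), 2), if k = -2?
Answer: Rational(2704, 9) ≈ 300.44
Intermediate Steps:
N = -16 (N = Add(-6, Mul(Add(2, 3), -2)) = Add(-6, Mul(5, -2)) = Add(-6, -10) = -16)
y = Rational(-4, 3) (y = Mul(Rational(-1, 3), Mul(Add(5, -6), -4)) = Mul(Rational(-1, 3), Mul(-1, -4)) = Mul(Rational(-1, 3), 4) = Rational(-4, 3) ≈ -1.3333)
Pow(Add(y, N), 2) = Pow(Add(Rational(-4, 3), -16), 2) = Pow(Rational(-52, 3), 2) = Rational(2704, 9)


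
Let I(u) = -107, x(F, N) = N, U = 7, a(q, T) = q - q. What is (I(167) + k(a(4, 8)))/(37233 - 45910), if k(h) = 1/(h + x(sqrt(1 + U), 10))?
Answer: 1069/86770 ≈ 0.012320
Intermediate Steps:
a(q, T) = 0
k(h) = 1/(10 + h) (k(h) = 1/(h + 10) = 1/(10 + h))
(I(167) + k(a(4, 8)))/(37233 - 45910) = (-107 + 1/(10 + 0))/(37233 - 45910) = (-107 + 1/10)/(-8677) = (-107 + 1/10)*(-1/8677) = -1069/10*(-1/8677) = 1069/86770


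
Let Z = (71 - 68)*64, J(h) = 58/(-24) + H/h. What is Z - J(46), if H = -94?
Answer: 54223/276 ≈ 196.46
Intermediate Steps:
J(h) = -29/12 - 94/h (J(h) = 58/(-24) - 94/h = 58*(-1/24) - 94/h = -29/12 - 94/h)
Z = 192 (Z = 3*64 = 192)
Z - J(46) = 192 - (-29/12 - 94/46) = 192 - (-29/12 - 94*1/46) = 192 - (-29/12 - 47/23) = 192 - 1*(-1231/276) = 192 + 1231/276 = 54223/276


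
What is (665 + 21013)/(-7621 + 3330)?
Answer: -21678/4291 ≈ -5.0520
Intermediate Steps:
(665 + 21013)/(-7621 + 3330) = 21678/(-4291) = 21678*(-1/4291) = -21678/4291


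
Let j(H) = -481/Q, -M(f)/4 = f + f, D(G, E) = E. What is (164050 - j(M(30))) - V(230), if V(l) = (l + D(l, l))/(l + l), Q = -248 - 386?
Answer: 104006585/634 ≈ 1.6405e+5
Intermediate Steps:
Q = -634
M(f) = -8*f (M(f) = -4*(f + f) = -8*f)
j(H) = 481/634 (j(H) = -481/(-634) = -481*(-1/634) = 481/634)
V(l) = 1 (V(l) = (l + l)/(l + l) = (2*l)/((2*l)) = (2*l)*(1/(2*l)) = 1)
(164050 - j(M(30))) - V(230) = (164050 - 1*481/634) - 1*1 = (164050 - 481/634) - 1 = 104007219/634 - 1 = 104006585/634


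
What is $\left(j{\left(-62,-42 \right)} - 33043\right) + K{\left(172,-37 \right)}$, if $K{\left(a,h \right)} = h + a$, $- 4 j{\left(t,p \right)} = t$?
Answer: $- \frac{65785}{2} \approx -32893.0$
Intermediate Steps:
$j{\left(t,p \right)} = - \frac{t}{4}$
$K{\left(a,h \right)} = a + h$
$\left(j{\left(-62,-42 \right)} - 33043\right) + K{\left(172,-37 \right)} = \left(\left(- \frac{1}{4}\right) \left(-62\right) - 33043\right) + \left(172 - 37\right) = \left(\frac{31}{2} - 33043\right) + 135 = - \frac{66055}{2} + 135 = - \frac{65785}{2}$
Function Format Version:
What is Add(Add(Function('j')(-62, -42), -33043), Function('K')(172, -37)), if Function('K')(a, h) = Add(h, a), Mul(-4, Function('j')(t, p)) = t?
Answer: Rational(-65785, 2) ≈ -32893.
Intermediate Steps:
Function('j')(t, p) = Mul(Rational(-1, 4), t)
Function('K')(a, h) = Add(a, h)
Add(Add(Function('j')(-62, -42), -33043), Function('K')(172, -37)) = Add(Add(Mul(Rational(-1, 4), -62), -33043), Add(172, -37)) = Add(Add(Rational(31, 2), -33043), 135) = Add(Rational(-66055, 2), 135) = Rational(-65785, 2)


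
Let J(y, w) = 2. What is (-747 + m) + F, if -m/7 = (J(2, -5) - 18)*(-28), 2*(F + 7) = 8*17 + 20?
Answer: -3812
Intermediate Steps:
F = 71 (F = -7 + (8*17 + 20)/2 = -7 + (136 + 20)/2 = -7 + (1/2)*156 = -7 + 78 = 71)
m = -3136 (m = -7*(2 - 18)*(-28) = -(-112)*(-28) = -7*448 = -3136)
(-747 + m) + F = (-747 - 3136) + 71 = -3883 + 71 = -3812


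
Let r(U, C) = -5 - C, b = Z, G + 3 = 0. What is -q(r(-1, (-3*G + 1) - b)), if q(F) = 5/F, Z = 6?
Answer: 5/9 ≈ 0.55556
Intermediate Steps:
G = -3 (G = -3 + 0 = -3)
b = 6
-q(r(-1, (-3*G + 1) - b)) = -5/(-5 - ((-3*(-3) + 1) - 1*6)) = -5/(-5 - ((9 + 1) - 6)) = -5/(-5 - (10 - 6)) = -5/(-5 - 1*4) = -5/(-5 - 4) = -5/(-9) = -5*(-1)/9 = -1*(-5/9) = 5/9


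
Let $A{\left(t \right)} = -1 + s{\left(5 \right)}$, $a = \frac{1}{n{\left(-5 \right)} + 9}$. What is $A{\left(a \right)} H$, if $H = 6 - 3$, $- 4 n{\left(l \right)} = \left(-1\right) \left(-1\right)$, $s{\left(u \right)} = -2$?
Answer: $-9$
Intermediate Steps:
$n{\left(l \right)} = - \frac{1}{4}$ ($n{\left(l \right)} = - \frac{\left(-1\right) \left(-1\right)}{4} = \left(- \frac{1}{4}\right) 1 = - \frac{1}{4}$)
$a = \frac{4}{35}$ ($a = \frac{1}{- \frac{1}{4} + 9} = \frac{1}{\frac{35}{4}} = \frac{4}{35} \approx 0.11429$)
$A{\left(t \right)} = -3$ ($A{\left(t \right)} = -1 - 2 = -3$)
$H = 3$ ($H = 6 - 3 = 3$)
$A{\left(a \right)} H = \left(-3\right) 3 = -9$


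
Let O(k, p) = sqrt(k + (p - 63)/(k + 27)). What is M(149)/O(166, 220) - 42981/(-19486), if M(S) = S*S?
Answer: 42981/19486 + 22201*sqrt(6213635)/32195 ≈ 1721.1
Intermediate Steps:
O(k, p) = sqrt(k + (-63 + p)/(27 + k))
M(S) = S**2
M(149)/O(166, 220) - 42981/(-19486) = 149**2/(sqrt((-63 + 220 + 166*(27 + 166))/(27 + 166))) - 42981/(-19486) = 22201/(sqrt((-63 + 220 + 166*193)/193)) - 42981*(-1/19486) = 22201/(sqrt((-63 + 220 + 32038)/193)) + 42981/19486 = 22201/(sqrt((1/193)*32195)) + 42981/19486 = 22201/(sqrt(32195/193)) + 42981/19486 = 22201/((sqrt(6213635)/193)) + 42981/19486 = 22201*(sqrt(6213635)/32195) + 42981/19486 = 22201*sqrt(6213635)/32195 + 42981/19486 = 42981/19486 + 22201*sqrt(6213635)/32195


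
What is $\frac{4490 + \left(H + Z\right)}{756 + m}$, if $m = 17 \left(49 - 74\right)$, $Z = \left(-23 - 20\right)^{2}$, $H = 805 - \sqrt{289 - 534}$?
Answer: $\frac{7144}{331} - \frac{7 i \sqrt{5}}{331} \approx 21.583 - 0.047288 i$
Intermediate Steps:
$H = 805 - 7 i \sqrt{5}$ ($H = 805 - \sqrt{-245} = 805 - 7 i \sqrt{5} \approx 805.0 - 15.652 i$)
$Z = 1849$ ($Z = \left(-43\right)^{2} = 1849$)
$m = -425$ ($m = 17 \left(-25\right) = -425$)
$\frac{4490 + \left(H + Z\right)}{756 + m} = \frac{4490 + \left(\left(805 - 7 i \sqrt{5}\right) + 1849\right)}{756 - 425} = \frac{4490 + \left(2654 - 7 i \sqrt{5}\right)}{331} = \left(7144 - 7 i \sqrt{5}\right) \frac{1}{331} = \frac{7144}{331} - \frac{7 i \sqrt{5}}{331}$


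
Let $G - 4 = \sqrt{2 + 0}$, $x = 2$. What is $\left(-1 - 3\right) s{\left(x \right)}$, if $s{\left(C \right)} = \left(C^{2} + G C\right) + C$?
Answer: $-56 - 8 \sqrt{2} \approx -67.314$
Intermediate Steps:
$G = 4 + \sqrt{2}$ ($G = 4 + \sqrt{2 + 0} = 4 + \sqrt{2} \approx 5.4142$)
$s{\left(C \right)} = C + C^{2} + C \left(4 + \sqrt{2}\right)$ ($s{\left(C \right)} = \left(C^{2} + \left(4 + \sqrt{2}\right) C\right) + C = \left(C^{2} + C \left(4 + \sqrt{2}\right)\right) + C = C + C^{2} + C \left(4 + \sqrt{2}\right)$)
$\left(-1 - 3\right) s{\left(x \right)} = \left(-1 - 3\right) 2 \left(5 + 2 + \sqrt{2}\right) = - 4 \cdot 2 \left(7 + \sqrt{2}\right) = - 4 \left(14 + 2 \sqrt{2}\right) = -56 - 8 \sqrt{2}$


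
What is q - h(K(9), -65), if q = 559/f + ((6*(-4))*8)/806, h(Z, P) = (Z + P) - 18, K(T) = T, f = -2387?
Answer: 2281635/31031 ≈ 73.528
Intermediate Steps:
h(Z, P) = -18 + P + Z (h(Z, P) = (P + Z) - 18 = -18 + P + Z)
q = -14659/31031 (q = 559/(-2387) + ((6*(-4))*8)/806 = 559*(-1/2387) - 24*8*(1/806) = -559/2387 - 192*1/806 = -559/2387 - 96/403 = -14659/31031 ≈ -0.47240)
q - h(K(9), -65) = -14659/31031 - (-18 - 65 + 9) = -14659/31031 - 1*(-74) = -14659/31031 + 74 = 2281635/31031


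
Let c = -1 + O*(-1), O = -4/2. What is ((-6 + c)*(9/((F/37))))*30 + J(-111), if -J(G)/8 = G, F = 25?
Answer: -1110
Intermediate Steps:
O = -2 (O = -4*½ = -2)
J(G) = -8*G
c = 1 (c = -1 - 2*(-1) = -1 + 2 = 1)
((-6 + c)*(9/((F/37))))*30 + J(-111) = ((-6 + 1)*(9/((25/37))))*30 - 8*(-111) = -45/(25*(1/37))*30 + 888 = -45/25/37*30 + 888 = -45*37/25*30 + 888 = -5*333/25*30 + 888 = -333/5*30 + 888 = -1998 + 888 = -1110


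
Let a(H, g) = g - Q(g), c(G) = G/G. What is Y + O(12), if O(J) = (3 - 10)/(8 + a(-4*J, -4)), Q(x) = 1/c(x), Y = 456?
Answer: 1361/3 ≈ 453.67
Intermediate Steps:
c(G) = 1
Q(x) = 1 (Q(x) = 1/1 = 1)
a(H, g) = -1 + g (a(H, g) = g - 1*1 = g - 1 = -1 + g)
O(J) = -7/3 (O(J) = (3 - 10)/(8 + (-1 - 4)) = -7/(8 - 5) = -7/3)
Y + O(12) = 456 - 7/3 = 1361/3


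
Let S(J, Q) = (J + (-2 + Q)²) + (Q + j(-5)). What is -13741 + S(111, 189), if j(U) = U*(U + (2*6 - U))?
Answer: 21468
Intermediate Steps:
j(U) = 12*U (j(U) = U*(U + (12 - U)) = U*12 = 12*U)
S(J, Q) = -60 + J + Q + (-2 + Q)² (S(J, Q) = (J + (-2 + Q)²) + (Q + 12*(-5)) = (J + (-2 + Q)²) + (Q - 60) = (J + (-2 + Q)²) + (-60 + Q) = -60 + J + Q + (-2 + Q)²)
-13741 + S(111, 189) = -13741 + (-60 + 111 + 189 + (-2 + 189)²) = -13741 + (-60 + 111 + 189 + 187²) = -13741 + (-60 + 111 + 189 + 34969) = -13741 + 35209 = 21468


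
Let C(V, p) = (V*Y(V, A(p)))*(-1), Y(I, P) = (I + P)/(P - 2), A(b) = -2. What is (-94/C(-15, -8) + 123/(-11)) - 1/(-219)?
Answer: -863546/68255 ≈ -12.652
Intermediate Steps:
Y(I, P) = (I + P)/(-2 + P)
C(V, p) = -V*(½ - V/4) (C(V, p) = (V*((V - 2)/(-2 - 2)))*(-1) = (V*((-2 + V)/(-4)))*(-1) = (V*(-(-2 + V)/4))*(-1) = (V*(½ - V/4))*(-1) = -V*(½ - V/4))
(-94/C(-15, -8) + 123/(-11)) - 1/(-219) = (-94*(-4/(15*(-2 - 15))) + 123/(-11)) - 1/(-219) = (-94/((¼)*(-15)*(-17)) + 123*(-1/11)) - 1*(-1/219) = (-94/255/4 - 123/11) + 1/219 = (-94*4/255 - 123/11) + 1/219 = (-376/255 - 123/11) + 1/219 = -35501/2805 + 1/219 = -863546/68255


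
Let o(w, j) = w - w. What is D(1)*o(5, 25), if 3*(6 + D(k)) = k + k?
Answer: 0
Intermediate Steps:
o(w, j) = 0
D(k) = -6 + 2*k/3 (D(k) = -6 + (k + k)/3 = -6 + (2*k)/3 = -6 + 2*k/3)
D(1)*o(5, 25) = (-6 + (⅔)*1)*0 = (-6 + ⅔)*0 = -16/3*0 = 0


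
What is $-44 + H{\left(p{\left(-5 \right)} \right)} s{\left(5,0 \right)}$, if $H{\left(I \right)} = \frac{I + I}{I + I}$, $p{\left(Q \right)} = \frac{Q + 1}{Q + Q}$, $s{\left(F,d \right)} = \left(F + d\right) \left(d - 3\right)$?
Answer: $-59$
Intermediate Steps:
$s{\left(F,d \right)} = \left(-3 + d\right) \left(F + d\right)$ ($s{\left(F,d \right)} = \left(F + d\right) \left(-3 + d\right) = \left(-3 + d\right) \left(F + d\right)$)
$p{\left(Q \right)} = \frac{1 + Q}{2 Q}$
$H{\left(I \right)} = 1$ ($H{\left(I \right)} = \frac{2 I}{2 I} = 2 I \frac{1}{2 I} = 1$)
$-44 + H{\left(p{\left(-5 \right)} \right)} s{\left(5,0 \right)} = -44 + 1 \left(0^{2} - 15 - 0 + 5 \cdot 0\right) = -44 + 1 \left(0 - 15 + 0 + 0\right) = -44 + 1 \left(-15\right) = -44 - 15 = -59$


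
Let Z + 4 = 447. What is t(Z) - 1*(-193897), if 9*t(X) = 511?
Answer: 1745584/9 ≈ 1.9395e+5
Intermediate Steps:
Z = 443 (Z = -4 + 447 = 443)
t(X) = 511/9 (t(X) = (1/9)*511 = 511/9)
t(Z) - 1*(-193897) = 511/9 - 1*(-193897) = 511/9 + 193897 = 1745584/9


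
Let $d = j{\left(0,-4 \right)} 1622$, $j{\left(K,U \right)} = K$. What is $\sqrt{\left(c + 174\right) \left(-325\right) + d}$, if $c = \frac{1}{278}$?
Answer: $\frac{3965 i \sqrt{278}}{278} \approx 237.8 i$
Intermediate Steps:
$c = \frac{1}{278} \approx 0.0035971$
$d = 0$ ($d = 0 \cdot 1622 = 0$)
$\sqrt{\left(c + 174\right) \left(-325\right) + d} = \sqrt{\left(\frac{1}{278} + 174\right) \left(-325\right) + 0} = \sqrt{\frac{48373}{278} \left(-325\right) + 0} = \sqrt{- \frac{15721225}{278} + 0} = \sqrt{- \frac{15721225}{278}} = \frac{3965 i \sqrt{278}}{278}$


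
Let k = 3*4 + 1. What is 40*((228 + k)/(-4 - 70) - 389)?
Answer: -580540/37 ≈ -15690.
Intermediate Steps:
k = 13 (k = 12 + 1 = 13)
40*((228 + k)/(-4 - 70) - 389) = 40*((228 + 13)/(-4 - 70) - 389) = 40*(241/(-74) - 389) = 40*(241*(-1/74) - 389) = 40*(-241/74 - 389) = 40*(-29027/74) = -580540/37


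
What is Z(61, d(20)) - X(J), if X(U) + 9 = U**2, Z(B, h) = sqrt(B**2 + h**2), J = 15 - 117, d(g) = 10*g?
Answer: -10395 + sqrt(43721) ≈ -10186.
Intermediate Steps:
J = -102
X(U) = -9 + U**2
Z(61, d(20)) - X(J) = sqrt(61**2 + (10*20)**2) - (-9 + (-102)**2) = sqrt(3721 + 200**2) - (-9 + 10404) = sqrt(3721 + 40000) - 1*10395 = sqrt(43721) - 10395 = -10395 + sqrt(43721)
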